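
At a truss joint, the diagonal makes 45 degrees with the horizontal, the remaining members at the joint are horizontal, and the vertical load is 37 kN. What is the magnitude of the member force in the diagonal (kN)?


At the joint, only the diagonal has a vertical component, so vertical equilibrium gives:
F * sin(45) = 37
F = 37 / sin(45)
= 37 / 0.707107
= 52.33 kN

52.33 kN


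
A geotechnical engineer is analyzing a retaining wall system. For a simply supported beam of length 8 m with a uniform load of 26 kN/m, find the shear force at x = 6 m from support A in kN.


R_A = w * L / 2 = 26 * 8 / 2 = 104.0 kN
V(x) = R_A - w * x = 104.0 - 26 * 6
= -52.0 kN

-52.0 kN


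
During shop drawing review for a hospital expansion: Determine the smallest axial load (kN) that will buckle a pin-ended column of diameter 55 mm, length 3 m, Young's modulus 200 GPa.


I = pi * d^4 / 64 = 449180.25 mm^4
L = 3000.0 mm
P_cr = pi^2 * E * I / L^2
= 9.8696 * 200000.0 * 449180.25 / 3000.0^2
= 98516.25 N = 98.5163 kN

98.5163 kN


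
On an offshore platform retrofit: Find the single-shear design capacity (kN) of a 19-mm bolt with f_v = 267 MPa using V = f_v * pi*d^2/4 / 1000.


A = pi * d^2 / 4 = pi * 19^2 / 4 = 283.5287 mm^2
V = f_v * A / 1000 = 267 * 283.5287 / 1000
= 75.7022 kN

75.7022 kN


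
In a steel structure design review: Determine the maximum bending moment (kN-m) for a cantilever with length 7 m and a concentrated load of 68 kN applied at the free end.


For a cantilever with a point load at the free end:
M_max = P * L = 68 * 7 = 476 kN-m

476 kN-m


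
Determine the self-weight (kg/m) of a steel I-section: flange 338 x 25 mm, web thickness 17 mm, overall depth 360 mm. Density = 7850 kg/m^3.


A_flanges = 2 * 338 * 25 = 16900 mm^2
A_web = (360 - 2 * 25) * 17 = 5270 mm^2
A_total = 16900 + 5270 = 22170 mm^2 = 0.022170 m^2
Weight = rho * A = 7850 * 0.022170 = 174.0345 kg/m

174.0345 kg/m


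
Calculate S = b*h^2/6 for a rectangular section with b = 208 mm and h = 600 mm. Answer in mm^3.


S = b * h^2 / 6
= 208 * 600^2 / 6
= 208 * 360000 / 6
= 12480000.0 mm^3

12480000.0 mm^3


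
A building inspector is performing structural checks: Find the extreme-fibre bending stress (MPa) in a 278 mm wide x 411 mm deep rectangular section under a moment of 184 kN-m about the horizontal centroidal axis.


I = b * h^3 / 12 = 278 * 411^3 / 12 = 1608381301.5 mm^4
y = h / 2 = 411 / 2 = 205.5 mm
M = 184 kN-m = 184000000.0 N-mm
sigma = M * y / I = 184000000.0 * 205.5 / 1608381301.5
= 23.51 MPa

23.51 MPa


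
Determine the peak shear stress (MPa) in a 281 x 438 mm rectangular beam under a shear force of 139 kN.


A = b * h = 281 * 438 = 123078 mm^2
V = 139 kN = 139000.0 N
tau_max = 1.5 * V / A = 1.5 * 139000.0 / 123078
= 1.694 MPa

1.694 MPa


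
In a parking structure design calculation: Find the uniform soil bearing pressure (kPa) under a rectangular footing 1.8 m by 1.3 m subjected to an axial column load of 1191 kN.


A = 1.8 * 1.3 = 2.34 m^2
q = P / A = 1191 / 2.34
= 508.9744 kPa

508.9744 kPa


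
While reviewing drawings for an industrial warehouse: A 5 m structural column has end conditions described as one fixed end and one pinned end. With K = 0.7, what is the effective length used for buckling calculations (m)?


L_eff = K * L
= 0.7 * 5
= 3.5 m

3.5 m


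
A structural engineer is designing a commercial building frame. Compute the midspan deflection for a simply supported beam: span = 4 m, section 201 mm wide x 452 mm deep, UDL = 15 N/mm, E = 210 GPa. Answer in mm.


I = 201 * 452^3 / 12 = 1546785584.0 mm^4
L = 4000.0 mm, w = 15 N/mm, E = 210000.0 MPa
delta = 5 * w * L^4 / (384 * E * I)
= 5 * 15 * 4000.0^4 / (384 * 210000.0 * 1546785584.0)
= 0.1539 mm

0.1539 mm


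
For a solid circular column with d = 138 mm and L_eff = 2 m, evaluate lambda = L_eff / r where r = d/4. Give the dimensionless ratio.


Radius of gyration r = d / 4 = 138 / 4 = 34.5 mm
L_eff = 2000.0 mm
Slenderness ratio = L / r = 2000.0 / 34.5 = 57.97 (dimensionless)

57.97 (dimensionless)


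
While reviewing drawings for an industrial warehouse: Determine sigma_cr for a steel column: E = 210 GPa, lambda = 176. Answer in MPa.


sigma_cr = pi^2 * E / lambda^2
= 9.8696 * 210000.0 / 176^2
= 9.8696 * 210000.0 / 30976
= 66.9104 MPa

66.9104 MPa


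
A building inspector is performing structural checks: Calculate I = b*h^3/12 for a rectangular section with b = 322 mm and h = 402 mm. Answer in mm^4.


I = b * h^3 / 12
= 322 * 402^3 / 12
= 322 * 64964808 / 12
= 1743222348.0 mm^4

1743222348.0 mm^4


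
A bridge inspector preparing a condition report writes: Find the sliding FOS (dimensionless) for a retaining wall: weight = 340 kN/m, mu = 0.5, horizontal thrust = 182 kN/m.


Resisting force = mu * W = 0.5 * 340 = 170.0 kN/m
FOS = Resisting / Driving = 170.0 / 182
= 0.9341 (dimensionless)

0.9341 (dimensionless)


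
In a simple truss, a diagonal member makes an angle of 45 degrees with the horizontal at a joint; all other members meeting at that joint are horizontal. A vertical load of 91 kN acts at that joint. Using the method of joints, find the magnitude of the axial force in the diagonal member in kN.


At the joint, only the diagonal has a vertical component, so vertical equilibrium gives:
F * sin(45) = 91
F = 91 / sin(45)
= 91 / 0.707107
= 128.69 kN

128.69 kN


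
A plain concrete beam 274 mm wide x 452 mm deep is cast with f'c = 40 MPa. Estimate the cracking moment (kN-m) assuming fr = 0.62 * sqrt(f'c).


fr = 0.62 * sqrt(40) = 0.62 * 6.3246 = 3.9212 MPa
I = 274 * 452^3 / 12 = 2108553482.67 mm^4
y_t = 226.0 mm
M_cr = fr * I / y_t = 3.9212 * 2108553482.67 / 226.0 N-mm
= 36.5846 kN-m

36.5846 kN-m


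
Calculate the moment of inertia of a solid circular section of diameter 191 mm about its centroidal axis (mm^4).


r = d / 2 = 191 / 2 = 95.5 mm
I = pi * r^4 / 4 = pi * 95.5^4 / 4
= 65328602.47 mm^4

65328602.47 mm^4


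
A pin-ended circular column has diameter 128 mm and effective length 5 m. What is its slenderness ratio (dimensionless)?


Radius of gyration r = d / 4 = 128 / 4 = 32.0 mm
L_eff = 5000.0 mm
Slenderness ratio = L / r = 5000.0 / 32.0 = 156.25 (dimensionless)

156.25 (dimensionless)


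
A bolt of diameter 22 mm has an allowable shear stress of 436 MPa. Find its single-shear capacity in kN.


A = pi * d^2 / 4 = pi * 22^2 / 4 = 380.1327 mm^2
V = f_v * A / 1000 = 436 * 380.1327 / 1000
= 165.7379 kN

165.7379 kN


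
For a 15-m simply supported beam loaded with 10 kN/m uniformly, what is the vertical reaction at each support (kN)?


Total load = w * L = 10 * 15 = 150 kN
By symmetry, each reaction R = total / 2 = 150 / 2 = 75.0 kN

75.0 kN


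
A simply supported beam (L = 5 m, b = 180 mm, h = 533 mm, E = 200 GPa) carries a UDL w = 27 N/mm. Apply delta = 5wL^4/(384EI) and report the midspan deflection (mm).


I = 180 * 533^3 / 12 = 2271291555.0 mm^4
L = 5000.0 mm, w = 27 N/mm, E = 200000.0 MPa
delta = 5 * w * L^4 / (384 * E * I)
= 5 * 27 * 5000.0^4 / (384 * 200000.0 * 2271291555.0)
= 0.4837 mm

0.4837 mm


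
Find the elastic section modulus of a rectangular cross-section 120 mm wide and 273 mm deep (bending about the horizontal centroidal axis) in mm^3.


S = b * h^2 / 6
= 120 * 273^2 / 6
= 120 * 74529 / 6
= 1490580.0 mm^3

1490580.0 mm^3


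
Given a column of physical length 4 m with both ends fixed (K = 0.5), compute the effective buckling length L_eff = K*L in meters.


L_eff = K * L
= 0.5 * 4
= 2.0 m

2.0 m


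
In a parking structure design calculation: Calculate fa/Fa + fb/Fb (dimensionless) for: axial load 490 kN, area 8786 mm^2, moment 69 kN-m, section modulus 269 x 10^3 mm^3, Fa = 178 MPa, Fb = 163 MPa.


f_a = P / A = 490000.0 / 8786 = 55.7705 MPa
f_b = M / S = 69000000.0 / 269000.0 = 256.5056 MPa
Ratio = f_a / Fa + f_b / Fb
= 55.7705 / 178 + 256.5056 / 163
= 1.887 (dimensionless)

1.887 (dimensionless)


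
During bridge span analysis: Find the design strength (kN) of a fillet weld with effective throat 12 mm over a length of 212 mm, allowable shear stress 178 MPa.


Strength = throat * length * allowable stress
= 12 * 212 * 178 N
= 452832 N
= 452.83 kN

452.83 kN


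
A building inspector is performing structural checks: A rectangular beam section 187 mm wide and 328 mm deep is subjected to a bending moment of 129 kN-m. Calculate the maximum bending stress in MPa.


I = b * h^3 / 12 = 187 * 328^3 / 12 = 549897685.33 mm^4
y = h / 2 = 328 / 2 = 164.0 mm
M = 129 kN-m = 129000000.0 N-mm
sigma = M * y / I = 129000000.0 * 164.0 / 549897685.33
= 38.47 MPa

38.47 MPa


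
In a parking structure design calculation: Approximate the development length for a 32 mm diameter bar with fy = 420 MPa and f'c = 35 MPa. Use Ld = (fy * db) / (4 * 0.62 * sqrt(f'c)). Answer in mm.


Ld = (fy * db) / (4 * 0.62 * sqrt(f'c))
= (420 * 32) / (4 * 0.62 * sqrt(35))
= 13440 / 14.6719
= 916.04 mm

916.04 mm


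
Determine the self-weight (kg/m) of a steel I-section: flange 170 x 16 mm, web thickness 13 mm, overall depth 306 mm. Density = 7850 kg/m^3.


A_flanges = 2 * 170 * 16 = 5440 mm^2
A_web = (306 - 2 * 16) * 13 = 3562 mm^2
A_total = 5440 + 3562 = 9002 mm^2 = 0.009002 m^2
Weight = rho * A = 7850 * 0.009002 = 70.6657 kg/m

70.6657 kg/m


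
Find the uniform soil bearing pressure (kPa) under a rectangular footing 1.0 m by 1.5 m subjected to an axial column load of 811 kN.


A = 1.0 * 1.5 = 1.5 m^2
q = P / A = 811 / 1.5
= 540.6667 kPa

540.6667 kPa


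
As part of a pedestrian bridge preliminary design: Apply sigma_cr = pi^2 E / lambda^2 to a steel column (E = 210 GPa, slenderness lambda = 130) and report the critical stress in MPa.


sigma_cr = pi^2 * E / lambda^2
= 9.8696 * 210000.0 / 130^2
= 9.8696 * 210000.0 / 16900
= 122.6401 MPa

122.6401 MPa


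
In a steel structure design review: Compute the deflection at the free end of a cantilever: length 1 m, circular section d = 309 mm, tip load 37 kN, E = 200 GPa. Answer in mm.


I = pi * d^4 / 64 = pi * 309^4 / 64 = 447511104.58 mm^4
L = 1000.0 mm, P = 37000.0 N, E = 200000.0 MPa
delta = P * L^3 / (3 * E * I)
= 37000.0 * 1000.0^3 / (3 * 200000.0 * 447511104.58)
= 0.1378 mm

0.1378 mm


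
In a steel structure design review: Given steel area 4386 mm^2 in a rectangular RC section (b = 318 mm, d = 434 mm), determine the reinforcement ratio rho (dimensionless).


rho = As / (b * d)
= 4386 / (318 * 434)
= 4386 / 138012
= 0.03178 (dimensionless)

0.03178 (dimensionless)


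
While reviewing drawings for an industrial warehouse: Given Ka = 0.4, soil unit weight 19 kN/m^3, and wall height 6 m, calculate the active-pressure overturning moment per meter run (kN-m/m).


Pa = 0.5 * Ka * gamma * H^2
= 0.5 * 0.4 * 19 * 6^2
= 136.8 kN/m
Arm = H / 3 = 6 / 3 = 2.0 m
Mo = Pa * arm = Pa * H / 3 = 136.8 * 6 / 3 = 273.6 kN-m/m

273.6 kN-m/m


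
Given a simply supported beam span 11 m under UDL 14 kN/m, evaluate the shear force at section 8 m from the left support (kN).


R_A = w * L / 2 = 14 * 11 / 2 = 77.0 kN
V(x) = R_A - w * x = 77.0 - 14 * 8
= -35.0 kN

-35.0 kN


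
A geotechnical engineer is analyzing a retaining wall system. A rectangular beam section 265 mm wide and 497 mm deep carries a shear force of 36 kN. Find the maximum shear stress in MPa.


A = b * h = 265 * 497 = 131705 mm^2
V = 36 kN = 36000.0 N
tau_max = 1.5 * V / A = 1.5 * 36000.0 / 131705
= 0.41 MPa

0.41 MPa


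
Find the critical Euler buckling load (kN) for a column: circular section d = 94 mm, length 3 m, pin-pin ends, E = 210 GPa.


I = pi * d^4 / 64 = 3832492.5 mm^4
L = 3000.0 mm
P_cr = pi^2 * E * I / L^2
= 9.8696 * 210000.0 * 3832492.5 / 3000.0^2
= 882587.65 N = 882.5876 kN

882.5876 kN


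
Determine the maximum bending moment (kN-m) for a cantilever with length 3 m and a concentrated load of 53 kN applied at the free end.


For a cantilever with a point load at the free end:
M_max = P * L = 53 * 3 = 159 kN-m

159 kN-m


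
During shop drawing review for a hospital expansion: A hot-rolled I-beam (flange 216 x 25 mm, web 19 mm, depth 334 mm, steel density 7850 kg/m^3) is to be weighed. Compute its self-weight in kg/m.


A_flanges = 2 * 216 * 25 = 10800 mm^2
A_web = (334 - 2 * 25) * 19 = 5396 mm^2
A_total = 10800 + 5396 = 16196 mm^2 = 0.016196 m^2
Weight = rho * A = 7850 * 0.016196 = 127.1386 kg/m

127.1386 kg/m


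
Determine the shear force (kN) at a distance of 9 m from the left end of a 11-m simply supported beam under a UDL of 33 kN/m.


R_A = w * L / 2 = 33 * 11 / 2 = 181.5 kN
V(x) = R_A - w * x = 181.5 - 33 * 9
= -115.5 kN

-115.5 kN


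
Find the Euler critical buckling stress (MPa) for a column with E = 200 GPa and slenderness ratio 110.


sigma_cr = pi^2 * E / lambda^2
= 9.8696 * 200000.0 / 110^2
= 9.8696 * 200000.0 / 12100
= 163.134 MPa

163.134 MPa


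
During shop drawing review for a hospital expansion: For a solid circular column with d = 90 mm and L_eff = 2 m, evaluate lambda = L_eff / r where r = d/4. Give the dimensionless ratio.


Radius of gyration r = d / 4 = 90 / 4 = 22.5 mm
L_eff = 2000.0 mm
Slenderness ratio = L / r = 2000.0 / 22.5 = 88.89 (dimensionless)

88.89 (dimensionless)


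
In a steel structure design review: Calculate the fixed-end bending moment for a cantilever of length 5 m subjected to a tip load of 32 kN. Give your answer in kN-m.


For a cantilever with a point load at the free end:
M_max = P * L = 32 * 5 = 160 kN-m

160 kN-m


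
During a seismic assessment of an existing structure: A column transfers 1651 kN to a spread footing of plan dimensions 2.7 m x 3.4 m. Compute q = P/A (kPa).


A = 2.7 * 3.4 = 9.18 m^2
q = P / A = 1651 / 9.18
= 179.8475 kPa

179.8475 kPa


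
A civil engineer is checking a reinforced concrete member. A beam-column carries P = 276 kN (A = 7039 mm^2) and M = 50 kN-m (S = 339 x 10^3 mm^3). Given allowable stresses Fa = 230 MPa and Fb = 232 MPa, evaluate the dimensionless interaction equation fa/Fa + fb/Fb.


f_a = P / A = 276000.0 / 7039 = 39.2101 MPa
f_b = M / S = 50000000.0 / 339000.0 = 147.4926 MPa
Ratio = f_a / Fa + f_b / Fb
= 39.2101 / 230 + 147.4926 / 232
= 0.8062 (dimensionless)

0.8062 (dimensionless)


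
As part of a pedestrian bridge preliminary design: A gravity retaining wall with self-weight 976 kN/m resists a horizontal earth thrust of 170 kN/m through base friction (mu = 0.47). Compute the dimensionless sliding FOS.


Resisting force = mu * W = 0.47 * 976 = 458.72 kN/m
FOS = Resisting / Driving = 458.72 / 170
= 2.6984 (dimensionless)

2.6984 (dimensionless)


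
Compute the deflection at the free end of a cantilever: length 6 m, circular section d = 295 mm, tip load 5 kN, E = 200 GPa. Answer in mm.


I = pi * d^4 / 64 = pi * 295^4 / 64 = 371755979.48 mm^4
L = 6000.0 mm, P = 5000.0 N, E = 200000.0 MPa
delta = P * L^3 / (3 * E * I)
= 5000.0 * 6000.0^3 / (3 * 200000.0 * 371755979.48)
= 4.8419 mm

4.8419 mm


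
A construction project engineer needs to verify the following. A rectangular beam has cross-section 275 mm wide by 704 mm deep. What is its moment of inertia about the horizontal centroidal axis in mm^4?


I = b * h^3 / 12
= 275 * 704^3 / 12
= 275 * 348913664 / 12
= 7995938133.33 mm^4

7995938133.33 mm^4


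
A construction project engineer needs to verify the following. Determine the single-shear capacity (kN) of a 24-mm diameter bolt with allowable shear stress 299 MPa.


A = pi * d^2 / 4 = pi * 24^2 / 4 = 452.3893 mm^2
V = f_v * A / 1000 = 299 * 452.3893 / 1000
= 135.2644 kN

135.2644 kN


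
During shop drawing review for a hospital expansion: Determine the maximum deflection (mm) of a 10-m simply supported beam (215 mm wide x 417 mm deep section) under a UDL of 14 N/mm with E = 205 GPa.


I = 215 * 417^3 / 12 = 1299168191.25 mm^4
L = 10000.0 mm, w = 14 N/mm, E = 205000.0 MPa
delta = 5 * w * L^4 / (384 * E * I)
= 5 * 14 * 10000.0^4 / (384 * 205000.0 * 1299168191.25)
= 6.8446 mm

6.8446 mm


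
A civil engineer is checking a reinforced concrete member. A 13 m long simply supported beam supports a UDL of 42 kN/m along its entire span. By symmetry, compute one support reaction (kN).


Total load = w * L = 42 * 13 = 546 kN
By symmetry, each reaction R = total / 2 = 546 / 2 = 273.0 kN

273.0 kN


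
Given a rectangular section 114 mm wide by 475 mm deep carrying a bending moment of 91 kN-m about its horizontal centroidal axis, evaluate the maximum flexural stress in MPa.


I = b * h^3 / 12 = 114 * 475^3 / 12 = 1018132812.5 mm^4
y = h / 2 = 475 / 2 = 237.5 mm
M = 91 kN-m = 91000000.0 N-mm
sigma = M * y / I = 91000000.0 * 237.5 / 1018132812.5
= 21.23 MPa

21.23 MPa


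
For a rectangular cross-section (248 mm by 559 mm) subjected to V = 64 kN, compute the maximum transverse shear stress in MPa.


A = b * h = 248 * 559 = 138632 mm^2
V = 64 kN = 64000.0 N
tau_max = 1.5 * V / A = 1.5 * 64000.0 / 138632
= 0.6925 MPa

0.6925 MPa


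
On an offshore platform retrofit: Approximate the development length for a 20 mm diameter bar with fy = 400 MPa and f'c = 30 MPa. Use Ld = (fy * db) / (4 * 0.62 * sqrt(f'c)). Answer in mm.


Ld = (fy * db) / (4 * 0.62 * sqrt(f'c))
= (400 * 20) / (4 * 0.62 * sqrt(30))
= 8000 / 13.5835
= 588.95 mm

588.95 mm


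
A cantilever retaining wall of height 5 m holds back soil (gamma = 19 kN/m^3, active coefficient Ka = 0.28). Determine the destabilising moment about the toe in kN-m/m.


Pa = 0.5 * Ka * gamma * H^2
= 0.5 * 0.28 * 19 * 5^2
= 66.5 kN/m
Arm = H / 3 = 5 / 3 = 1.6667 m
Mo = Pa * arm = Pa * H / 3 = 66.5 * 5 / 3 = 110.8333 kN-m/m

110.8333 kN-m/m


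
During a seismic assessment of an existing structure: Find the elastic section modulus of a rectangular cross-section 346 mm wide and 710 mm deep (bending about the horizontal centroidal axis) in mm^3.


S = b * h^2 / 6
= 346 * 710^2 / 6
= 346 * 504100 / 6
= 29069766.67 mm^3

29069766.67 mm^3


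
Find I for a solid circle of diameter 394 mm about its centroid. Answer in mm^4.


r = d / 2 = 394 / 2 = 197.0 mm
I = pi * r^4 / 4 = pi * 197.0^4 / 4
= 1182918396.8 mm^4

1182918396.8 mm^4


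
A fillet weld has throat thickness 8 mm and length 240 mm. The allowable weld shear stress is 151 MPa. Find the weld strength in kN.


Strength = throat * length * allowable stress
= 8 * 240 * 151 N
= 289920 N
= 289.92 kN

289.92 kN


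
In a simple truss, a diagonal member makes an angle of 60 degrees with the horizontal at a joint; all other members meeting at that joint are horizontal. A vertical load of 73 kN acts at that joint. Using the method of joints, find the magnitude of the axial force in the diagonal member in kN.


At the joint, only the diagonal has a vertical component, so vertical equilibrium gives:
F * sin(60) = 73
F = 73 / sin(60)
= 73 / 0.866025
= 84.29 kN

84.29 kN


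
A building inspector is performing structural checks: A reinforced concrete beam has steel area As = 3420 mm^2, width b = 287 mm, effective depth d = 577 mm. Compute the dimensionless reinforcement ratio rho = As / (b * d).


rho = As / (b * d)
= 3420 / (287 * 577)
= 3420 / 165599
= 0.020652 (dimensionless)

0.020652 (dimensionless)


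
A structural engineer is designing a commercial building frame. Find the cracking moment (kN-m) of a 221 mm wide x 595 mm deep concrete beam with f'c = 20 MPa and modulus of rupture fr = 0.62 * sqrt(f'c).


fr = 0.62 * sqrt(20) = 0.62 * 4.4721 = 2.7727 MPa
I = 221 * 595^3 / 12 = 3879376447.92 mm^4
y_t = 297.5 mm
M_cr = fr * I / y_t = 2.7727 * 3879376447.92 / 297.5 N-mm
= 36.1561 kN-m

36.1561 kN-m


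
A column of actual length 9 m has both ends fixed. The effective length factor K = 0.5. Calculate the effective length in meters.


L_eff = K * L
= 0.5 * 9
= 4.5 m

4.5 m


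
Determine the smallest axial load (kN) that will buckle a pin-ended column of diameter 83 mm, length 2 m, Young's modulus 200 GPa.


I = pi * d^4 / 64 = 2329604.88 mm^4
L = 2000.0 mm
P_cr = pi^2 * E * I / L^2
= 9.8696 * 200000.0 * 2329604.88 / 2000.0^2
= 1149613.93 N = 1149.6139 kN

1149.6139 kN


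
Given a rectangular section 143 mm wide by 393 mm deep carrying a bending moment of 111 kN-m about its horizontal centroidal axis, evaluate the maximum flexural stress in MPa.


I = b * h^3 / 12 = 143 * 393^3 / 12 = 723323279.25 mm^4
y = h / 2 = 393 / 2 = 196.5 mm
M = 111 kN-m = 111000000.0 N-mm
sigma = M * y / I = 111000000.0 * 196.5 / 723323279.25
= 30.15 MPa

30.15 MPa


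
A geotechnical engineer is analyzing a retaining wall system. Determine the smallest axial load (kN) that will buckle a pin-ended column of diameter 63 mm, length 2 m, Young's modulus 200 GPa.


I = pi * d^4 / 64 = 773271.66 mm^4
L = 2000.0 mm
P_cr = pi^2 * E * I / L^2
= 9.8696 * 200000.0 * 773271.66 / 2000.0^2
= 381594.27 N = 381.5943 kN

381.5943 kN


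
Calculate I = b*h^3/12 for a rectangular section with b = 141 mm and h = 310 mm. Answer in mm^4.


I = b * h^3 / 12
= 141 * 310^3 / 12
= 141 * 29791000 / 12
= 350044250.0 mm^4

350044250.0 mm^4


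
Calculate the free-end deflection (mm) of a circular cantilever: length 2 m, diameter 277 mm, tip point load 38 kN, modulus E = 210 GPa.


I = pi * d^4 / 64 = pi * 277^4 / 64 = 288994099.02 mm^4
L = 2000.0 mm, P = 38000.0 N, E = 210000.0 MPa
delta = P * L^3 / (3 * E * I)
= 38000.0 * 2000.0^3 / (3 * 210000.0 * 288994099.02)
= 1.6697 mm

1.6697 mm


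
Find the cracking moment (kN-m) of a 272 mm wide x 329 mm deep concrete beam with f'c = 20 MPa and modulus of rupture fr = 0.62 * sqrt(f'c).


fr = 0.62 * sqrt(20) = 0.62 * 4.4721 = 2.7727 MPa
I = 272 * 329^3 / 12 = 807189217.33 mm^4
y_t = 164.5 mm
M_cr = fr * I / y_t = 2.7727 * 807189217.33 / 164.5 N-mm
= 13.6056 kN-m

13.6056 kN-m


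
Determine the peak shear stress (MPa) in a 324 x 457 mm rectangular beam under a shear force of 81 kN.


A = b * h = 324 * 457 = 148068 mm^2
V = 81 kN = 81000.0 N
tau_max = 1.5 * V / A = 1.5 * 81000.0 / 148068
= 0.8206 MPa

0.8206 MPa


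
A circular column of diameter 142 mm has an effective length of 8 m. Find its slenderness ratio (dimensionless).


Radius of gyration r = d / 4 = 142 / 4 = 35.5 mm
L_eff = 8000.0 mm
Slenderness ratio = L / r = 8000.0 / 35.5 = 225.35 (dimensionless)

225.35 (dimensionless)


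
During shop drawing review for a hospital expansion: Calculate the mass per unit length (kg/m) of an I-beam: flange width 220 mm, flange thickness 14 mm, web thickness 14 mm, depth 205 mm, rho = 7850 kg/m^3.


A_flanges = 2 * 220 * 14 = 6160 mm^2
A_web = (205 - 2 * 14) * 14 = 2478 mm^2
A_total = 6160 + 2478 = 8638 mm^2 = 0.008638 m^2
Weight = rho * A = 7850 * 0.008638 = 67.8083 kg/m

67.8083 kg/m


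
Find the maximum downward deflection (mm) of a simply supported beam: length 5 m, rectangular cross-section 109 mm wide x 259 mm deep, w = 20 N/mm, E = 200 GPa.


I = 109 * 259^3 / 12 = 157813642.58 mm^4
L = 5000.0 mm, w = 20 N/mm, E = 200000.0 MPa
delta = 5 * w * L^4 / (384 * E * I)
= 5 * 20 * 5000.0^4 / (384 * 200000.0 * 157813642.58)
= 5.1567 mm

5.1567 mm


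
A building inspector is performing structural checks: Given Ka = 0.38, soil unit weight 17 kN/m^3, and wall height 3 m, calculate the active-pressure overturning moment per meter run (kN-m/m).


Pa = 0.5 * Ka * gamma * H^2
= 0.5 * 0.38 * 17 * 3^2
= 29.07 kN/m
Arm = H / 3 = 3 / 3 = 1.0 m
Mo = Pa * arm = Pa * H / 3 = 29.07 * 3 / 3 = 29.07 kN-m/m

29.07 kN-m/m


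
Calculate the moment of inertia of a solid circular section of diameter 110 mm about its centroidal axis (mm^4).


r = d / 2 = 110 / 2 = 55.0 mm
I = pi * r^4 / 4 = pi * 55.0^4 / 4
= 7186884.07 mm^4

7186884.07 mm^4


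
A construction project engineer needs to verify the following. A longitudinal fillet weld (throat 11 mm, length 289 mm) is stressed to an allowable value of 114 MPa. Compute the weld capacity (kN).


Strength = throat * length * allowable stress
= 11 * 289 * 114 N
= 362406 N
= 362.41 kN

362.41 kN


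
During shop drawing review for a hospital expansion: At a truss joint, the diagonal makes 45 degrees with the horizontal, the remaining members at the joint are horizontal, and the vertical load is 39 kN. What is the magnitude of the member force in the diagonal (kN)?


At the joint, only the diagonal has a vertical component, so vertical equilibrium gives:
F * sin(45) = 39
F = 39 / sin(45)
= 39 / 0.707107
= 55.15 kN

55.15 kN


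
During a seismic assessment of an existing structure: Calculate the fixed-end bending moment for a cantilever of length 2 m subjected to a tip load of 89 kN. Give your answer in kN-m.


For a cantilever with a point load at the free end:
M_max = P * L = 89 * 2 = 178 kN-m

178 kN-m


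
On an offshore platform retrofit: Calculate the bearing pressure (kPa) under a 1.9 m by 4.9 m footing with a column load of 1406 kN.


A = 1.9 * 4.9 = 9.31 m^2
q = P / A = 1406 / 9.31
= 151.0204 kPa

151.0204 kPa


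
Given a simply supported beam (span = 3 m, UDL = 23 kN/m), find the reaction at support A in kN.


Total load = w * L = 23 * 3 = 69 kN
By symmetry, each reaction R = total / 2 = 69 / 2 = 34.5 kN

34.5 kN


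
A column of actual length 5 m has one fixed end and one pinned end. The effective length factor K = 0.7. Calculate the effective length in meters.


L_eff = K * L
= 0.7 * 5
= 3.5 m

3.5 m


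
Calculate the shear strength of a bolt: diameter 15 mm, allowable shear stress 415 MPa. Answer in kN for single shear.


A = pi * d^2 / 4 = pi * 15^2 / 4 = 176.7146 mm^2
V = f_v * A / 1000 = 415 * 176.7146 / 1000
= 73.3366 kN

73.3366 kN


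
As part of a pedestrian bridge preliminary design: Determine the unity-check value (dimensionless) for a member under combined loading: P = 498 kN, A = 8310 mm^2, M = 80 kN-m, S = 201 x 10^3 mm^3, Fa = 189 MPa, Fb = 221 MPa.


f_a = P / A = 498000.0 / 8310 = 59.9278 MPa
f_b = M / S = 80000000.0 / 201000.0 = 398.01 MPa
Ratio = f_a / Fa + f_b / Fb
= 59.9278 / 189 + 398.01 / 221
= 2.118 (dimensionless)

2.118 (dimensionless)


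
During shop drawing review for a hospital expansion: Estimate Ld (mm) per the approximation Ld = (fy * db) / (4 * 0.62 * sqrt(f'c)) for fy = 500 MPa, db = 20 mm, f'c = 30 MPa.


Ld = (fy * db) / (4 * 0.62 * sqrt(f'c))
= (500 * 20) / (4 * 0.62 * sqrt(30))
= 10000 / 13.5835
= 736.19 mm

736.19 mm


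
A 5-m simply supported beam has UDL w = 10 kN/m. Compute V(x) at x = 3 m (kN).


R_A = w * L / 2 = 10 * 5 / 2 = 25.0 kN
V(x) = R_A - w * x = 25.0 - 10 * 3
= -5.0 kN

-5.0 kN


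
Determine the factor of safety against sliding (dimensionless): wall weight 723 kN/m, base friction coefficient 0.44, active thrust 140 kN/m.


Resisting force = mu * W = 0.44 * 723 = 318.12 kN/m
FOS = Resisting / Driving = 318.12 / 140
= 2.2723 (dimensionless)

2.2723 (dimensionless)


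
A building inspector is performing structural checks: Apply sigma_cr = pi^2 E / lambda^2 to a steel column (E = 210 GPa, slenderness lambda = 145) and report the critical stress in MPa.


sigma_cr = pi^2 * E / lambda^2
= 9.8696 * 210000.0 / 145^2
= 9.8696 * 210000.0 / 21025
= 98.5787 MPa

98.5787 MPa


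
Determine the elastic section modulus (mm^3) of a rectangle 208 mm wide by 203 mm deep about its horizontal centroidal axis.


S = b * h^2 / 6
= 208 * 203^2 / 6
= 208 * 41209 / 6
= 1428578.67 mm^3

1428578.67 mm^3


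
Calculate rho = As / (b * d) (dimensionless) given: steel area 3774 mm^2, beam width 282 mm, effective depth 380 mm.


rho = As / (b * d)
= 3774 / (282 * 380)
= 3774 / 107160
= 0.035218 (dimensionless)

0.035218 (dimensionless)


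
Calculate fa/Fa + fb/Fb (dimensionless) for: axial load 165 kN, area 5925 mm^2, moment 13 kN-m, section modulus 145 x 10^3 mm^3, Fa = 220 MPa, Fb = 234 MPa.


f_a = P / A = 165000.0 / 5925 = 27.8481 MPa
f_b = M / S = 13000000.0 / 145000.0 = 89.6552 MPa
Ratio = f_a / Fa + f_b / Fb
= 27.8481 / 220 + 89.6552 / 234
= 0.5097 (dimensionless)

0.5097 (dimensionless)


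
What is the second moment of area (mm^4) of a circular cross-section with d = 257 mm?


r = d / 2 = 257 / 2 = 128.5 mm
I = pi * r^4 / 4 = pi * 128.5^4 / 4
= 214142265.05 mm^4

214142265.05 mm^4


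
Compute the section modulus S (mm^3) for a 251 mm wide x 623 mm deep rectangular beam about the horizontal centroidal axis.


S = b * h^2 / 6
= 251 * 623^2 / 6
= 251 * 388129 / 6
= 16236729.83 mm^3

16236729.83 mm^3


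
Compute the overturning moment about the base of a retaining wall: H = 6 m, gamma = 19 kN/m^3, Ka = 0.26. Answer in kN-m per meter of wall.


Pa = 0.5 * Ka * gamma * H^2
= 0.5 * 0.26 * 19 * 6^2
= 88.92 kN/m
Arm = H / 3 = 6 / 3 = 2.0 m
Mo = Pa * arm = Pa * H / 3 = 88.92 * 6 / 3 = 177.84 kN-m/m

177.84 kN-m/m


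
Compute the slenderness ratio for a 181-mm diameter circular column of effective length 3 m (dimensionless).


Radius of gyration r = d / 4 = 181 / 4 = 45.25 mm
L_eff = 3000.0 mm
Slenderness ratio = L / r = 3000.0 / 45.25 = 66.3 (dimensionless)

66.3 (dimensionless)


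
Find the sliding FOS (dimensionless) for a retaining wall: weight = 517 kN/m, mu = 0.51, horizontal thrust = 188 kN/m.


Resisting force = mu * W = 0.51 * 517 = 263.67 kN/m
FOS = Resisting / Driving = 263.67 / 188
= 1.4025 (dimensionless)

1.4025 (dimensionless)


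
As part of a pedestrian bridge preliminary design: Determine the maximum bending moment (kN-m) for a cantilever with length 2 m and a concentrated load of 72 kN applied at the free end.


For a cantilever with a point load at the free end:
M_max = P * L = 72 * 2 = 144 kN-m

144 kN-m


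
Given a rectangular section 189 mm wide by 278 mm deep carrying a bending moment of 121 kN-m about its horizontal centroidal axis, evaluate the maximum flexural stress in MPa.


I = b * h^3 / 12 = 189 * 278^3 / 12 = 338387994.0 mm^4
y = h / 2 = 278 / 2 = 139.0 mm
M = 121 kN-m = 121000000.0 N-mm
sigma = M * y / I = 121000000.0 * 139.0 / 338387994.0
= 49.7 MPa

49.7 MPa


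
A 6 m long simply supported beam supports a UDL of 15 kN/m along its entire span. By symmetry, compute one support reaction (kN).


Total load = w * L = 15 * 6 = 90 kN
By symmetry, each reaction R = total / 2 = 90 / 2 = 45.0 kN

45.0 kN


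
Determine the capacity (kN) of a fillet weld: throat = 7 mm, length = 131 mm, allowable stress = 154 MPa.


Strength = throat * length * allowable stress
= 7 * 131 * 154 N
= 141218 N
= 141.22 kN

141.22 kN


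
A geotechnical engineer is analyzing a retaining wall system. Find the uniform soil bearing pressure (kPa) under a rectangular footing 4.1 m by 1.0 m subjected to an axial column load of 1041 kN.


A = 4.1 * 1.0 = 4.1 m^2
q = P / A = 1041 / 4.1
= 253.9024 kPa

253.9024 kPa


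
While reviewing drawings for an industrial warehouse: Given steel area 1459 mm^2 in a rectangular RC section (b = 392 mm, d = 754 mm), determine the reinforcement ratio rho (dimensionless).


rho = As / (b * d)
= 1459 / (392 * 754)
= 1459 / 295568
= 0.004936 (dimensionless)

0.004936 (dimensionless)


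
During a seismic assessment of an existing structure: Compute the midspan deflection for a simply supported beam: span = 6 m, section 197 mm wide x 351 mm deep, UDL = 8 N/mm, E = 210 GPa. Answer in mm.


I = 197 * 351^3 / 12 = 709914962.25 mm^4
L = 6000.0 mm, w = 8 N/mm, E = 210000.0 MPa
delta = 5 * w * L^4 / (384 * E * I)
= 5 * 8 * 6000.0^4 / (384 * 210000.0 * 709914962.25)
= 0.9055 mm

0.9055 mm


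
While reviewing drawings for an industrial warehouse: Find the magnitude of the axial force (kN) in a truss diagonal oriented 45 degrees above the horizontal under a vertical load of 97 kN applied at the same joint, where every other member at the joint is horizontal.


At the joint, only the diagonal has a vertical component, so vertical equilibrium gives:
F * sin(45) = 97
F = 97 / sin(45)
= 97 / 0.707107
= 137.18 kN

137.18 kN


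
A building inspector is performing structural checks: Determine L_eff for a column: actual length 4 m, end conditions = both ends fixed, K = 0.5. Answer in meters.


L_eff = K * L
= 0.5 * 4
= 2.0 m

2.0 m


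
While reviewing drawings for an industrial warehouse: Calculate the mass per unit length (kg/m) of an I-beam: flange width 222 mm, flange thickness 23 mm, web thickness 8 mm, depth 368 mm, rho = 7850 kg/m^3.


A_flanges = 2 * 222 * 23 = 10212 mm^2
A_web = (368 - 2 * 23) * 8 = 2576 mm^2
A_total = 10212 + 2576 = 12788 mm^2 = 0.012788 m^2
Weight = rho * A = 7850 * 0.012788 = 100.3858 kg/m

100.3858 kg/m


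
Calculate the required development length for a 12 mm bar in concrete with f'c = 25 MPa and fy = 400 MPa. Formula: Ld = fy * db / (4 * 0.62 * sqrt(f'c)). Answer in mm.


Ld = (fy * db) / (4 * 0.62 * sqrt(f'c))
= (400 * 12) / (4 * 0.62 * sqrt(25))
= 4800 / 12.4
= 387.1 mm

387.1 mm


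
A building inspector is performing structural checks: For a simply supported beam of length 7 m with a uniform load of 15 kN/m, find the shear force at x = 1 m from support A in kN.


R_A = w * L / 2 = 15 * 7 / 2 = 52.5 kN
V(x) = R_A - w * x = 52.5 - 15 * 1
= 37.5 kN

37.5 kN


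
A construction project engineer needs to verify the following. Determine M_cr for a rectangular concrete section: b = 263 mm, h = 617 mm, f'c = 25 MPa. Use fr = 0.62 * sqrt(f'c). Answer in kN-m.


fr = 0.62 * sqrt(25) = 0.62 * 5.0 = 3.1 MPa
I = 263 * 617^3 / 12 = 5147898726.58 mm^4
y_t = 308.5 mm
M_cr = fr * I / y_t = 3.1 * 5147898726.58 / 308.5 N-mm
= 51.7293 kN-m

51.7293 kN-m


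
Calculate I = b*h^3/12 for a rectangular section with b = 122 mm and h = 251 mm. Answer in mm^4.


I = b * h^3 / 12
= 122 * 251^3 / 12
= 122 * 15813251 / 12
= 160768051.83 mm^4

160768051.83 mm^4


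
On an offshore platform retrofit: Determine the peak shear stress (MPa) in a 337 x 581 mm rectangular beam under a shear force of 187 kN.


A = b * h = 337 * 581 = 195797 mm^2
V = 187 kN = 187000.0 N
tau_max = 1.5 * V / A = 1.5 * 187000.0 / 195797
= 1.4326 MPa

1.4326 MPa


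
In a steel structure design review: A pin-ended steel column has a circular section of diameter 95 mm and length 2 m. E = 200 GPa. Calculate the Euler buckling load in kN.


I = pi * d^4 / 64 = 3998198.21 mm^4
L = 2000.0 mm
P_cr = pi^2 * E * I / L^2
= 9.8696 * 200000.0 * 3998198.21 / 2000.0^2
= 1973031.73 N = 1973.0317 kN

1973.0317 kN


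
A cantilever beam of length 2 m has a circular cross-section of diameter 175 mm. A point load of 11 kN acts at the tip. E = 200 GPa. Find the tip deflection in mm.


I = pi * d^4 / 64 = pi * 175^4 / 64 = 46038598.4 mm^4
L = 2000.0 mm, P = 11000.0 N, E = 200000.0 MPa
delta = P * L^3 / (3 * E * I)
= 11000.0 * 2000.0^3 / (3 * 200000.0 * 46038598.4)
= 3.1857 mm

3.1857 mm


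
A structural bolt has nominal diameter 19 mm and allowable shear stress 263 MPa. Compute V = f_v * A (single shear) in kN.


A = pi * d^2 / 4 = pi * 19^2 / 4 = 283.5287 mm^2
V = f_v * A / 1000 = 263 * 283.5287 / 1000
= 74.5681 kN

74.5681 kN


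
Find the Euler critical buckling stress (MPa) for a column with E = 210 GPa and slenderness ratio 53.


sigma_cr = pi^2 * E / lambda^2
= 9.8696 * 210000.0 / 53^2
= 9.8696 * 210000.0 / 2809
= 737.8487 MPa

737.8487 MPa


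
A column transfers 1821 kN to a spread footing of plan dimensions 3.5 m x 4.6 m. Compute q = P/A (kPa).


A = 3.5 * 4.6 = 16.1 m^2
q = P / A = 1821 / 16.1
= 113.1056 kPa

113.1056 kPa


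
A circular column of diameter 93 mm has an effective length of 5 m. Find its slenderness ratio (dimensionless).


Radius of gyration r = d / 4 = 93 / 4 = 23.25 mm
L_eff = 5000.0 mm
Slenderness ratio = L / r = 5000.0 / 23.25 = 215.05 (dimensionless)

215.05 (dimensionless)


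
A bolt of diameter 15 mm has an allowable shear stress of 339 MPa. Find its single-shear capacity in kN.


A = pi * d^2 / 4 = pi * 15^2 / 4 = 176.7146 mm^2
V = f_v * A / 1000 = 339 * 176.7146 / 1000
= 59.9062 kN

59.9062 kN


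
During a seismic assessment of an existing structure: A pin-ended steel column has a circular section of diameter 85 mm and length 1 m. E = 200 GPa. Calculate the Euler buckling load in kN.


I = pi * d^4 / 64 = 2562392.19 mm^4
L = 1000.0 mm
P_cr = pi^2 * E * I / L^2
= 9.8696 * 200000.0 * 2562392.19 / 1000.0^2
= 5057959.44 N = 5057.9594 kN

5057.9594 kN


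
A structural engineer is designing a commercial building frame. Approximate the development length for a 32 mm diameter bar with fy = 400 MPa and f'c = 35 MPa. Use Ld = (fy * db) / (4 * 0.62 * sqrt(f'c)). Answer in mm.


Ld = (fy * db) / (4 * 0.62 * sqrt(f'c))
= (400 * 32) / (4 * 0.62 * sqrt(35))
= 12800 / 14.6719
= 872.42 mm

872.42 mm


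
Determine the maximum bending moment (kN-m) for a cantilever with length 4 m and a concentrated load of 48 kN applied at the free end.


For a cantilever with a point load at the free end:
M_max = P * L = 48 * 4 = 192 kN-m

192 kN-m


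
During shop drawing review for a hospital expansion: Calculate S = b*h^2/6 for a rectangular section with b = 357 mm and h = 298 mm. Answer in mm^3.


S = b * h^2 / 6
= 357 * 298^2 / 6
= 357 * 88804 / 6
= 5283838.0 mm^3

5283838.0 mm^3


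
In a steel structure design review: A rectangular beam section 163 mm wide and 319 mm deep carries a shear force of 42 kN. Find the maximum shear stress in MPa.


A = b * h = 163 * 319 = 51997 mm^2
V = 42 kN = 42000.0 N
tau_max = 1.5 * V / A = 1.5 * 42000.0 / 51997
= 1.2116 MPa

1.2116 MPa


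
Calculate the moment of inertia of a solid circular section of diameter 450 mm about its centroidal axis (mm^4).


r = d / 2 = 450 / 2 = 225.0 mm
I = pi * r^4 / 4 = pi * 225.0^4 / 4
= 2012889589.86 mm^4

2012889589.86 mm^4


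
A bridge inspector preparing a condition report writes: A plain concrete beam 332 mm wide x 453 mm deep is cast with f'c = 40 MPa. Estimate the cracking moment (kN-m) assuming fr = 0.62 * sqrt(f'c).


fr = 0.62 * sqrt(40) = 0.62 * 6.3246 = 3.9212 MPa
I = 332 * 453^3 / 12 = 2571884397.0 mm^4
y_t = 226.5 mm
M_cr = fr * I / y_t = 3.9212 * 2571884397.0 / 226.5 N-mm
= 44.5251 kN-m

44.5251 kN-m


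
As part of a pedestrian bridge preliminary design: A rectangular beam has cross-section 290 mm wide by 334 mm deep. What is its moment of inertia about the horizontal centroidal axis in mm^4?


I = b * h^3 / 12
= 290 * 334^3 / 12
= 290 * 37259704 / 12
= 900442846.67 mm^4

900442846.67 mm^4


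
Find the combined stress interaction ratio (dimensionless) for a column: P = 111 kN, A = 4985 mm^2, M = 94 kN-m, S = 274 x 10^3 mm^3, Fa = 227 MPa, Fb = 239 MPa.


f_a = P / A = 111000.0 / 4985 = 22.2668 MPa
f_b = M / S = 94000000.0 / 274000.0 = 343.0657 MPa
Ratio = f_a / Fa + f_b / Fb
= 22.2668 / 227 + 343.0657 / 239
= 1.5335 (dimensionless)

1.5335 (dimensionless)


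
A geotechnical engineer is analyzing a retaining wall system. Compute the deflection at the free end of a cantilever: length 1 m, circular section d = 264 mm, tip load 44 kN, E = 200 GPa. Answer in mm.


I = pi * d^4 / 64 = pi * 264^4 / 64 = 238443564.89 mm^4
L = 1000.0 mm, P = 44000.0 N, E = 200000.0 MPa
delta = P * L^3 / (3 * E * I)
= 44000.0 * 1000.0^3 / (3 * 200000.0 * 238443564.89)
= 0.3076 mm

0.3076 mm


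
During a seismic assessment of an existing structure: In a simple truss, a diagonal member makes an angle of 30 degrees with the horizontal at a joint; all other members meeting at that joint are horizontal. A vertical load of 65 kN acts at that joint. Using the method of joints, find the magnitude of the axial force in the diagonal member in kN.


At the joint, only the diagonal has a vertical component, so vertical equilibrium gives:
F * sin(30) = 65
F = 65 / sin(30)
= 65 / 0.5
= 130.0 kN

130.0 kN


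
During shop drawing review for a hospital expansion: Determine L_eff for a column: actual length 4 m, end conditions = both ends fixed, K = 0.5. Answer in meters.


L_eff = K * L
= 0.5 * 4
= 2.0 m

2.0 m


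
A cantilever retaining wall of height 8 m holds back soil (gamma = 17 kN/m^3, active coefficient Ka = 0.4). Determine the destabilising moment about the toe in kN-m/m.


Pa = 0.5 * Ka * gamma * H^2
= 0.5 * 0.4 * 17 * 8^2
= 217.6 kN/m
Arm = H / 3 = 8 / 3 = 2.6667 m
Mo = Pa * arm = Pa * H / 3 = 217.6 * 8 / 3 = 580.2667 kN-m/m

580.2667 kN-m/m
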